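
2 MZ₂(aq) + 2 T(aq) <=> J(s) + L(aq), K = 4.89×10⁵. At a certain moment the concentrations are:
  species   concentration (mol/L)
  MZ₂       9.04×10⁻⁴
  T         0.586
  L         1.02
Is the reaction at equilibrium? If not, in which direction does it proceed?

to the left

(J is a pure solid — omitted from Q.)
Q = [L] / ([MZ₂]²·[T]²) = (1.02) / ((9.04×10⁻⁴)²·(0.586)²) = 3.63×10⁶
Q = 3.63×10⁶ > K = 4.89×10⁵, so the reverse reaction proceeds.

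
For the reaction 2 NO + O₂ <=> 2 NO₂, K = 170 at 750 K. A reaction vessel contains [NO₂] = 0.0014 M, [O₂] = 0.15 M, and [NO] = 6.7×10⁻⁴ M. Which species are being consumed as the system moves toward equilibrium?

Q = [NO₂]² / ([NO]²·[O₂]) = (0.0014)² / ((6.7×10⁻⁴)²·(0.15)) = 29
Q = 29 < K = 170: net forward reaction.

NO, O₂ (reactants)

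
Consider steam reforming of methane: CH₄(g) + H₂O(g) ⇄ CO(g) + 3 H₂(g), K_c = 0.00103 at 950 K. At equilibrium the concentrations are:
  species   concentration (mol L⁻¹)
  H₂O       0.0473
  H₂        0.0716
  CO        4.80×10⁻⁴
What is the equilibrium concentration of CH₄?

[CH₄] = 0.00362 mol L⁻¹

At equilibrium, K_c = [CO]·[H₂]³ / ([CH₄]·[H₂O]) = 0.00103.
(4.80×10⁻⁴)·(0.0716)³ / (([CH₄])·(0.0473)) = 0.00103
[CH₄] = 0.00362 mol L⁻¹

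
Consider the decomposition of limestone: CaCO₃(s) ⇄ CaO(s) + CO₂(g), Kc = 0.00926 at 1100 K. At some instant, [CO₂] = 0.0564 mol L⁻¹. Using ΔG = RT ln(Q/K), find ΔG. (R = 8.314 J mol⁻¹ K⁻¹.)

(CaCO₃, CaO are pure solids — omitted from Qc.)
Qc = [CO₂] = 0.0564
ΔG = RT ln(Qc/Kc) = (8.314 J mol⁻¹ K⁻¹)(1100 K) × ln(0.0564/0.00926)
   = (9.145 kJ/mol)(1.807) = 16.5 kJ/mol
ΔG > 0, so the forward reaction is non-spontaneous (proceeds in reverse).

ΔG = 16.5 kJ/mol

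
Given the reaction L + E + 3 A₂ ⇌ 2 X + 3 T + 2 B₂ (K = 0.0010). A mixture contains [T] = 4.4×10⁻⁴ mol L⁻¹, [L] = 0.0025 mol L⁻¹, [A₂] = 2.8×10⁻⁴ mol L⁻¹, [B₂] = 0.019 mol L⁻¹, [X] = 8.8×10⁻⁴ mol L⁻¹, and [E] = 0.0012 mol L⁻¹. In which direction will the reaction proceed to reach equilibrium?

forward (toward products)

Q = [X]²·[T]³·[B₂]² / ([L]·[E]·[A₂]³) = (8.8×10⁻⁴)²·(4.4×10⁻⁴)³·(0.019)² / ((0.0025)·(0.0012)·(2.8×10⁻⁴)³) = 3.6×10⁻⁴
Q = 3.6×10⁻⁴ < K = 0.0010, so the forward reaction proceeds.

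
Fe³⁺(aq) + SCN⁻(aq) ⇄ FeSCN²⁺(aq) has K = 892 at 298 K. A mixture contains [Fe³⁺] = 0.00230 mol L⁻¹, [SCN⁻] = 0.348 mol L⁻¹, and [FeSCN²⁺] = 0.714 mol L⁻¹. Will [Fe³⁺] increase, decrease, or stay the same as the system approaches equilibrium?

Q = [FeSCN²⁺] / ([Fe³⁺]·[SCN⁻]) = (0.714) / ((0.00230)·(0.348)) = 892
Q = 892 = K; the system is at equilibrium.

stay the same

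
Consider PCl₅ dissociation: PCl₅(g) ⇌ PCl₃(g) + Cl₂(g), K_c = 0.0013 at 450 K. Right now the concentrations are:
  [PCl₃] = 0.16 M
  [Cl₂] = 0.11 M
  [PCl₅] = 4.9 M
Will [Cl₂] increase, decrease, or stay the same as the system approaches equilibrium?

Q_c = [PCl₃]·[Cl₂] / [PCl₅] = (0.16)·(0.11) / (4.9) = 0.0036
Q_c = 0.0036 > K_c = 0.0013: net reverse reaction.
Cl₂ is a product, so it decreases.

decrease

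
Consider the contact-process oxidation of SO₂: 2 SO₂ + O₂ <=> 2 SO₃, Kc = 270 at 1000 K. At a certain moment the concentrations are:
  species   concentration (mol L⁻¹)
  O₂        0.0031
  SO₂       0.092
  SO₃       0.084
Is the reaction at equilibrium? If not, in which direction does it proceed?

neither direction; the system is at equilibrium

Qc = [SO₃]² / ([SO₂]²·[O₂]) = (0.084)² / ((0.092)²·(0.0031)) = 270
Qc = 270 = Kc, so the system is already at equilibrium.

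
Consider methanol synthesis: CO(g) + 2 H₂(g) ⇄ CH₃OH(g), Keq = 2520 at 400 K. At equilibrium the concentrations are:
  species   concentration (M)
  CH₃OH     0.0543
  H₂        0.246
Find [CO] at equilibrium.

At equilibrium, Keq = [CH₃OH] / ([CO]·[H₂]²) = 2520.
(0.0543) / (([CO])·(0.246)²) = 2520
[CO] = 3.56×10⁻⁴ M

[CO] = 3.56×10⁻⁴ M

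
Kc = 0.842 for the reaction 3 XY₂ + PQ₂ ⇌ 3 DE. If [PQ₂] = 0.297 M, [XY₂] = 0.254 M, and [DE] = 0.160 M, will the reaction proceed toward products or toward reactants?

neither direction; the system is at equilibrium

Qc = [DE]³ / ([XY₂]³·[PQ₂]) = (0.160)³ / ((0.254)³·(0.297)) = 0.842
Qc = 0.842 = Kc, so the system is already at equilibrium.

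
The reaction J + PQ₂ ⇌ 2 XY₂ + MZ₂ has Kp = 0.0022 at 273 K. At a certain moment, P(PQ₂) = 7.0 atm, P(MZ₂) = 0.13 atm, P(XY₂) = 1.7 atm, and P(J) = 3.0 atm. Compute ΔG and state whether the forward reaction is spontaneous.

Qp = P(XY₂)²·P(MZ₂) / (P(J)·P(PQ₂)) = (1.7)²·(0.13) / ((3.0)·(7.0)) = 0.0179
ΔG = RT ln(Qp/Kp) = (8.314 J mol⁻¹ K⁻¹)(273 K) × ln(0.0179/0.0022)
   = (2.270 kJ/mol)(2.096) = 4.76 kJ/mol
ΔG > 0, so the forward reaction is non-spontaneous (proceeds in reverse).

ΔG = 4.76 kJ/mol; the forward reaction is non-spontaneous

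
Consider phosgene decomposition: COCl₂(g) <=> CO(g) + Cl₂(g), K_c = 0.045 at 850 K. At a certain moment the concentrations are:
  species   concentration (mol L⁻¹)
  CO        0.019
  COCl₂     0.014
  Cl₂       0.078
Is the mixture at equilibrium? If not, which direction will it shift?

no; Q > K, reaction proceeds in reverse

Q_c = [CO]·[Cl₂] / [COCl₂] = (0.019)·(0.078) / (0.014) = 0.11
Q_c = 0.11 > K_c = 0.045: net reverse reaction.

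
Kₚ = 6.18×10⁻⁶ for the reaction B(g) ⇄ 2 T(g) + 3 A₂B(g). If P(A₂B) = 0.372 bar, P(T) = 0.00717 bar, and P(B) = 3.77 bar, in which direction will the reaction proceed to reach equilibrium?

Qₚ = P(T)²·P(A₂B)³ / P(B) = (0.00717)²·(0.372)³ / (3.77) = 7.02×10⁻⁷
Qₚ = 7.02×10⁻⁷ < Kₚ = 6.18×10⁻⁶, so the forward reaction proceeds.

forward (toward products)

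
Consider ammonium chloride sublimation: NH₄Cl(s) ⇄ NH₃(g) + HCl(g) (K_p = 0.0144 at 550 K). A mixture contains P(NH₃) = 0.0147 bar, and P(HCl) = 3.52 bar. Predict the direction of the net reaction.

toward reactants

(NH₄Cl is a pure solid — omitted from Q_p.)
Q_p = P(NH₃)·P(HCl) = (0.0147)·(3.52) = 0.0517
Q_p = 0.0517 > K_p = 0.0144, so the reverse reaction proceeds.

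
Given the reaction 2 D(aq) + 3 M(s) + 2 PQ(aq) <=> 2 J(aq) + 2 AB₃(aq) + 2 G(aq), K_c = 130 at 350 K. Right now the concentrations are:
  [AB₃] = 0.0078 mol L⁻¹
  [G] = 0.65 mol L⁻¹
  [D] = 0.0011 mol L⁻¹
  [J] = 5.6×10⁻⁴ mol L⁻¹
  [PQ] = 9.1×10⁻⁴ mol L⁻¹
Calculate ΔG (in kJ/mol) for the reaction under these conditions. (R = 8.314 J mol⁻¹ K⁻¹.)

ΔG = -8.10 kJ/mol

(M is a pure solid — omitted from Q_c.)
Q_c = [J]²·[AB₃]²·[G]² / ([D]²·[PQ]²) = (5.6×10⁻⁴)²·(0.0078)²·(0.65)² / ((0.0011)²·(9.1×10⁻⁴)²) = 8.04
ΔG = RT ln(Q_c/K_c) = (8.314 J mol⁻¹ K⁻¹)(350 K) × ln(8.04/130)
   = (2.910 kJ/mol)(-2.783) = -8.10 kJ/mol
ΔG < 0, so the forward reaction is spontaneous (proceeds forward).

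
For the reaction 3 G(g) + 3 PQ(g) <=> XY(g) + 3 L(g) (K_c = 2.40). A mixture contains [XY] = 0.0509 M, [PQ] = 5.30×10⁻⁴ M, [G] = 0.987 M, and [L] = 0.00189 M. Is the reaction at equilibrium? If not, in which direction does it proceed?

Q_c = [XY]·[L]³ / ([G]³·[PQ]³) = (0.0509)·(0.00189)³ / ((0.987)³·(5.30×10⁻⁴)³) = 2.40
Q_c = 2.40 = K_c, so the system is already at equilibrium.

at equilibrium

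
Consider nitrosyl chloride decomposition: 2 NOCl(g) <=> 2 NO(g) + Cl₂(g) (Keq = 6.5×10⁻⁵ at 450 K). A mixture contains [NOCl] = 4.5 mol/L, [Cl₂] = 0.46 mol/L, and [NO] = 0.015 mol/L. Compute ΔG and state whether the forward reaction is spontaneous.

ΔG = -9.51 kJ/mol; the forward reaction is spontaneous

Q = [NO]²·[Cl₂] / [NOCl]² = (0.015)²·(0.46) / (4.5)² = 5.11×10⁻⁶
ΔG = RT ln(Q/Keq) = (8.314 J mol⁻¹ K⁻¹)(450 K) × ln(5.11×10⁻⁶/6.5×10⁻⁵)
   = (3.741 kJ/mol)(-2.543) = -9.51 kJ/mol
ΔG < 0, so the forward reaction is spontaneous (proceeds forward).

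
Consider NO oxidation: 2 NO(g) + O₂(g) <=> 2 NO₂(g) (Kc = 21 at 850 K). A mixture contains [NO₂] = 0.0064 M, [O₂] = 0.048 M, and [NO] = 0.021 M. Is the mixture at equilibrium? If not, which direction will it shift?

Qc = [NO₂]² / ([NO]²·[O₂]) = (0.0064)² / ((0.021)²·(0.048)) = 1.9
Qc = 1.9 < Kc = 21: net forward reaction.

no; Q < K, reaction proceeds forward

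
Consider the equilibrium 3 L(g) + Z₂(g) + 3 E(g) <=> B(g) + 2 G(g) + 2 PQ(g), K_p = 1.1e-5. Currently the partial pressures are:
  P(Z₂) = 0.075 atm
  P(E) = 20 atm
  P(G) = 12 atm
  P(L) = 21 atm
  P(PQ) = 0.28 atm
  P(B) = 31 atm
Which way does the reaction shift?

reverse (toward reactants)

Q_p = P(B)·P(G)²·P(PQ)² / (P(L)³·P(Z₂)·P(E)³) = (31)·(12)²·(0.28)² / ((21)³·(0.075)·(20)³) = 6.3e-5
Q_p = 6.3e-5 > K_p = 1.1e-5, so the reverse reaction proceeds.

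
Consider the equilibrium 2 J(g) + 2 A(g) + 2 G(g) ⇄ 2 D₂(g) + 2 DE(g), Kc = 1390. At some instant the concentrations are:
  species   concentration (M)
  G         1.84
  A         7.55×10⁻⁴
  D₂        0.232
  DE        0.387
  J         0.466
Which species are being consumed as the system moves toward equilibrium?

Qc = [D₂]²·[DE]² / ([J]²·[A]²·[G]²) = (0.232)²·(0.387)² / ((0.466)²·(7.55×10⁻⁴)²·(1.84)²) = 19200
Qc = 19200 > Kc = 1390: net reverse reaction.

D₂, DE (products)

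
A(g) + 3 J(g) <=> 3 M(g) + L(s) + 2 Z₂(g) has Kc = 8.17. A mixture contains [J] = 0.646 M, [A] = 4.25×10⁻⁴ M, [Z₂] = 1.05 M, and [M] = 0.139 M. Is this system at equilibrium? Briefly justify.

(L is a pure solid — omitted from Qc.)
Qc = [M]³·[Z₂]² / ([A]·[J]³) = (0.139)³·(1.05)² / ((4.25×10⁻⁴)·(0.646)³) = 25.8
Qc = 25.8 > Kc = 8.17: net reverse reaction.

no; Q > K, reaction proceeds in reverse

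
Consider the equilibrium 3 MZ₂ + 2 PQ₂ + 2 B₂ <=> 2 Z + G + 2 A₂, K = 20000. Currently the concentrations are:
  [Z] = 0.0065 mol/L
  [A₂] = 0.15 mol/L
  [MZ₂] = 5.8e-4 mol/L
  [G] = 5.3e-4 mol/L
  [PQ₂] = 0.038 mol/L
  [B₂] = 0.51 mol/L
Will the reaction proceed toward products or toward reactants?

Q = [Z]²·[G]·[A₂]² / ([MZ₂]³·[PQ₂]²·[B₂]²) = (0.0065)²·(5.3e-4)·(0.15)² / ((5.8e-4)³·(0.038)²·(0.51)²) = 6900
Q = 6900 < K = 20000, so the forward reaction proceeds.

in the forward direction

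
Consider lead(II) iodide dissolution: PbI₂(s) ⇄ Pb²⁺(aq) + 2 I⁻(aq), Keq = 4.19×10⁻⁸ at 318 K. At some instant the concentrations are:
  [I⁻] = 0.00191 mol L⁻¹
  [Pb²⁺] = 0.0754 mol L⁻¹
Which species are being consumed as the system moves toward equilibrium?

(PbI₂ is a pure solid — omitted from Q.)
Q = [Pb²⁺]·[I⁻]² = (0.0754)·(0.00191)² = 2.75×10⁻⁷
Q = 2.75×10⁻⁷ > Keq = 4.19×10⁻⁸: net reverse reaction.

Pb²⁺, I⁻ (products)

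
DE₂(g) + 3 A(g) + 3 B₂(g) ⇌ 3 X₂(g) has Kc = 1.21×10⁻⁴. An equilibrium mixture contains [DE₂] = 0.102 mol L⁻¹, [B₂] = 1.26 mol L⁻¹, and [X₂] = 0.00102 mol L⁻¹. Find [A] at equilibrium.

[A] = 0.0350 mol L⁻¹

At equilibrium, Kc = [X₂]³ / ([DE₂]·[A]³·[B₂]³) = 1.21×10⁻⁴.
(0.00102)³ / ((0.102)·([A])³·(1.26)³) = 1.21×10⁻⁴
[A]³ = 4.30×10⁻⁵ ⇒ [A] = 0.0350 mol L⁻¹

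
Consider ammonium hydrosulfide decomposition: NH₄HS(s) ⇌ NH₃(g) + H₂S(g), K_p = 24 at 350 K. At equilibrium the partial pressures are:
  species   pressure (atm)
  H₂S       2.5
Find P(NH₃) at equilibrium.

(NH₄HS is a pure solid — omitted from K_p.)
At equilibrium, K_p = P(NH₃)·P(H₂S) = 24.
(P(NH₃))·(2.5) = 24
P(NH₃) = 9.60 = 9.6 atm

P(NH₃) = 9.6 atm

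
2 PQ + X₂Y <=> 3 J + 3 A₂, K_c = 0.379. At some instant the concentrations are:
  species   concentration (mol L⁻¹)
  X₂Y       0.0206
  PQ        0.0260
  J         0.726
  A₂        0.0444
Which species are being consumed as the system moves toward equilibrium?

Q_c = [J]³·[A₂]³ / ([PQ]²·[X₂Y]) = (0.726)³·(0.0444)³ / ((0.0260)²·(0.0206)) = 2.41
Q_c = 2.41 > K_c = 0.379: net reverse reaction.

J, A₂ (products)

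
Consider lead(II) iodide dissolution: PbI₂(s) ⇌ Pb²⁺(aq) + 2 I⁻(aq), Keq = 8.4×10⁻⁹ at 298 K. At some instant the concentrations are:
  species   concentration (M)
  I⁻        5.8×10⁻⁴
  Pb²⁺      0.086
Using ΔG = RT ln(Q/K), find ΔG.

(PbI₂ is a pure solid — omitted from Q.)
Q = [Pb²⁺]·[I⁻]² = (0.086)·(5.8×10⁻⁴)² = 2.89×10⁻⁸
ΔG = RT ln(Q/Keq) = (8.314 J mol⁻¹ K⁻¹)(298 K) × ln(2.89×10⁻⁸/8.4×10⁻⁹)
   = (2.478 kJ/mol)(1.236) = 3.06 kJ/mol
ΔG > 0, so the forward reaction is non-spontaneous (proceeds in reverse).

ΔG = 3.06 kJ/mol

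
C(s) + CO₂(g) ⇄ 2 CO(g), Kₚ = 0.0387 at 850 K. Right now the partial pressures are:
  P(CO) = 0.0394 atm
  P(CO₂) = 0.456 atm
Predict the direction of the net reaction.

in the forward direction

(C is a pure solid — omitted from Qₚ.)
Qₚ = P(CO)² / P(CO₂) = (0.0394)² / (0.456) = 0.00340
Qₚ = 0.00340 < Kₚ = 0.0387, so the forward reaction proceeds.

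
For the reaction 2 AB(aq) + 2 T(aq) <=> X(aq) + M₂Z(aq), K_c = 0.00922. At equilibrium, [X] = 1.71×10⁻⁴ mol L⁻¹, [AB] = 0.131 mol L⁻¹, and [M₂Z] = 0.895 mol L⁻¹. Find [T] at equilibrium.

[T] = 0.983 mol L⁻¹

At equilibrium, K_c = [X]·[M₂Z] / ([AB]²·[T]²) = 0.00922.
(1.71×10⁻⁴)·(0.895) / ((0.131)²·([T])²) = 0.00922
[T]² = 0.967 ⇒ [T] = 0.983 mol L⁻¹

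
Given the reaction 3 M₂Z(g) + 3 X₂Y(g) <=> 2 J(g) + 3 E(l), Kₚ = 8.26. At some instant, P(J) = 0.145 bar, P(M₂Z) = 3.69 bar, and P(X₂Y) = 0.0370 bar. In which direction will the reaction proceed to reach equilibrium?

at equilibrium

(E is a pure liquid — omitted from Qₚ.)
Qₚ = P(J)² / (P(M₂Z)³·P(X₂Y)³) = (0.145)² / ((3.69)³·(0.0370)³) = 8.26
Qₚ = 8.26 = Kₚ, so the system is already at equilibrium.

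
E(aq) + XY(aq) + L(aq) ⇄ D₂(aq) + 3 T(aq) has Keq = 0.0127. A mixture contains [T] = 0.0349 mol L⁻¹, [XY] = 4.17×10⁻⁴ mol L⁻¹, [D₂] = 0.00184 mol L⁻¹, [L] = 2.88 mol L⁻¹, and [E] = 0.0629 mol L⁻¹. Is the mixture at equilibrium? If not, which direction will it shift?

Q = [D₂]·[T]³ / ([E]·[XY]·[L]) = (0.00184)·(0.0349)³ / ((0.0629)·(4.17×10⁻⁴)·(2.88)) = 0.00104
Q = 0.00104 < Keq = 0.0127: net forward reaction.

no; Q < K, reaction proceeds forward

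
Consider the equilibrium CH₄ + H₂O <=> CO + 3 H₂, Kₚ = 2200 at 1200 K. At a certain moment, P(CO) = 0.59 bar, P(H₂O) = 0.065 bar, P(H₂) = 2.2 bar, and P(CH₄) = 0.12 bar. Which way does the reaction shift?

to the right

Qₚ = P(CO)·P(H₂)³ / (P(CH₄)·P(H₂O)) = (0.59)·(2.2)³ / ((0.12)·(0.065)) = 810
Qₚ = 810 < Kₚ = 2200, so the forward reaction proceeds.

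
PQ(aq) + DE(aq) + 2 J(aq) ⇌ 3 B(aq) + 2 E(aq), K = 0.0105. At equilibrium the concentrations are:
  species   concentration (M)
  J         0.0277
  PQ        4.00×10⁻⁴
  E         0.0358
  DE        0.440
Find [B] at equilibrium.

At equilibrium, K = [B]³·[E]² / ([PQ]·[DE]·[J]²) = 0.0105.
([B])³·(0.0358)² / ((4.00×10⁻⁴)·(0.440)·(0.0277)²) = 0.0105
[B]³ = 1.11×10⁻⁶ ⇒ [B] = 0.0103 M

[B] = 0.0103 M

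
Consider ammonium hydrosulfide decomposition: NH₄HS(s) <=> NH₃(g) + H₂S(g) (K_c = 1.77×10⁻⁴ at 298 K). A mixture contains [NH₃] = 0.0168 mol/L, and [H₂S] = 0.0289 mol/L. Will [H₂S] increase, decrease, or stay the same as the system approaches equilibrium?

(NH₄HS is a pure solid — omitted from Q_c.)
Q_c = [NH₃]·[H₂S] = (0.0168)·(0.0289) = 4.86×10⁻⁴
Q_c = 4.86×10⁻⁴ > K_c = 1.77×10⁻⁴: net reverse reaction.
H₂S is a product, so it decreases.

decrease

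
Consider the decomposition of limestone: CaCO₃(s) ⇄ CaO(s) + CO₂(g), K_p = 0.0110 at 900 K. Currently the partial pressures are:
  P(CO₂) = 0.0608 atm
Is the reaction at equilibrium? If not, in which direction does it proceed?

(CaCO₃, CaO are pure solids — omitted from Q_p.)
Q_p = P(CO₂) = 0.0608
Q_p = 0.0608 > K_p = 0.0110, so the reverse reaction proceeds.

in the reverse direction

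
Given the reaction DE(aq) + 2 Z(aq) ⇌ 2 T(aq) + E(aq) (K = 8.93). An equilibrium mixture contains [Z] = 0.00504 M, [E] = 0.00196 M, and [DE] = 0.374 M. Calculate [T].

[T] = 0.208 M

At equilibrium, K = [T]²·[E] / ([DE]·[Z]²) = 8.93.
([T])²·(0.00196) / ((0.374)·(0.00504)²) = 8.93
[T]² = 0.0433 ⇒ [T] = 0.208 M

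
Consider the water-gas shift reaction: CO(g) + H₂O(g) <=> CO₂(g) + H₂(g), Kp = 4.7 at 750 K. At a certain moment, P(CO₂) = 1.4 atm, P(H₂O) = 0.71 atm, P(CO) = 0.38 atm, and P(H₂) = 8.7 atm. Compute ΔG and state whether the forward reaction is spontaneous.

Qp = P(CO₂)·P(H₂) / (P(CO)·P(H₂O)) = (1.4)·(8.7) / ((0.38)·(0.71)) = 45.1
ΔG = RT ln(Qp/Kp) = (8.314 J mol⁻¹ K⁻¹)(750 K) × ln(45.1/4.7)
   = (6.236 kJ/mol)(2.261) = 14.1 kJ/mol
ΔG > 0, so the forward reaction is non-spontaneous (proceeds in reverse).

ΔG = 14.1 kJ/mol; the forward reaction is non-spontaneous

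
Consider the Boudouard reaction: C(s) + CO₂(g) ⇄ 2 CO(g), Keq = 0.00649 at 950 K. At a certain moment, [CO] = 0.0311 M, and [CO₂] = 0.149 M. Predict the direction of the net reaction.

(C is a pure solid — omitted from Q.)
Q = [CO]² / [CO₂] = (0.0311)² / (0.149) = 0.00649
Q = 0.00649 = Keq, so the system is already at equilibrium.

no net change (already at equilibrium)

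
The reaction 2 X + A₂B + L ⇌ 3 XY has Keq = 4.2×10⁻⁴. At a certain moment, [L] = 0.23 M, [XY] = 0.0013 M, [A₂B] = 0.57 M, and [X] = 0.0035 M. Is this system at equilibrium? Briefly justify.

no; Q > K, reaction proceeds in reverse

Q = [XY]³ / ([X]²·[A₂B]·[L]) = (0.0013)³ / ((0.0035)²·(0.57)·(0.23)) = 0.0014
Q = 0.0014 > Keq = 4.2×10⁻⁴: net reverse reaction.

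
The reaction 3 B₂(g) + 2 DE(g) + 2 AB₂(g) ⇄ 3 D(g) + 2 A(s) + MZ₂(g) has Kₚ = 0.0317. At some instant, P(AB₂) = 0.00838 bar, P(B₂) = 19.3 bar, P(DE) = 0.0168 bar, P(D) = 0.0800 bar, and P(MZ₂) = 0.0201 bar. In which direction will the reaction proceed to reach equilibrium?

toward reactants

(A is a pure solid — omitted from Qₚ.)
Qₚ = P(D)³·P(MZ₂) / (P(B₂)³·P(DE)²·P(AB₂)²) = (0.0800)³·(0.0201) / ((19.3)³·(0.0168)²·(0.00838)²) = 0.0722
Qₚ = 0.0722 > Kₚ = 0.0317, so the reverse reaction proceeds.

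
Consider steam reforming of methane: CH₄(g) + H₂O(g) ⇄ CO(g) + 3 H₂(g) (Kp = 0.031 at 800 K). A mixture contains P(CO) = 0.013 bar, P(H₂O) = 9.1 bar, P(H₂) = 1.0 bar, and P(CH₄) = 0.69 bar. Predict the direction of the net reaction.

toward products

Qp = P(CO)·P(H₂)³ / (P(CH₄)·P(H₂O)) = (0.013)·(1.0)³ / ((0.69)·(9.1)) = 0.0021
Qp = 0.0021 < Kp = 0.031, so the forward reaction proceeds.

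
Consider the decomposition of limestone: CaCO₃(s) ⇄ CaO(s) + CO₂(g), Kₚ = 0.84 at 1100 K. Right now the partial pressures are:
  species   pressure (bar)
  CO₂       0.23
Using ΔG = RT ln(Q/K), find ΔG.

ΔG = -11.8 kJ/mol

(CaCO₃, CaO are pure solids — omitted from Qₚ.)
Qₚ = P(CO₂) = 0.230
ΔG = RT ln(Qₚ/Kₚ) = (8.314 J mol⁻¹ K⁻¹)(1100 K) × ln(0.230/0.84)
   = (9.145 kJ/mol)(-1.295) = -11.8 kJ/mol
ΔG < 0, so the forward reaction is spontaneous (proceeds forward).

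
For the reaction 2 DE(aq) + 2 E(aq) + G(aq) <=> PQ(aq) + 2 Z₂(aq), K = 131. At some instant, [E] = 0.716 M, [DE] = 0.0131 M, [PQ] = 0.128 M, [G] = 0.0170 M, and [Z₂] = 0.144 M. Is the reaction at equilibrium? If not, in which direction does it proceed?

reverse (toward reactants)

Q = [PQ]·[Z₂]² / ([DE]²·[E]²·[G]) = (0.128)·(0.144)² / ((0.0131)²·(0.716)²·(0.0170)) = 1770
Q = 1770 > K = 131, so the reverse reaction proceeds.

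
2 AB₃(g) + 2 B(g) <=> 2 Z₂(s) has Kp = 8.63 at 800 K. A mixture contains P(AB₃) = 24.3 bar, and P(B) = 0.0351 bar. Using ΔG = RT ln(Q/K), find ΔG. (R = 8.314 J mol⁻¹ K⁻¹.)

(Z₂ is a pure solid — omitted from Qp.)
Qp = 1 / (P(AB₃)²·P(B)²) = 1 / ((24.3)²·(0.0351)²) = 1.37
ΔG = RT ln(Qp/Kp) = (8.314 J mol⁻¹ K⁻¹)(800 K) × ln(1.37/8.63)
   = (6.651 kJ/mol)(-1.840) = -12.2 kJ/mol
ΔG < 0, so the forward reaction is spontaneous (proceeds forward).

ΔG = -12.2 kJ/mol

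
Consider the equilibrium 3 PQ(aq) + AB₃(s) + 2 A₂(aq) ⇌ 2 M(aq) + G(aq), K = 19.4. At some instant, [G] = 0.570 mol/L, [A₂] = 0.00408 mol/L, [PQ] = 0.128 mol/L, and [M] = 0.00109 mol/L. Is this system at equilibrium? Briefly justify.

yes, at equilibrium

(AB₃ is a pure solid — omitted from Q.)
Q = [M]²·[G] / ([PQ]³·[A₂]²) = (0.00109)²·(0.570) / ((0.128)³·(0.00408)²) = 19.4
Q = 19.4 = K; the system is at equilibrium.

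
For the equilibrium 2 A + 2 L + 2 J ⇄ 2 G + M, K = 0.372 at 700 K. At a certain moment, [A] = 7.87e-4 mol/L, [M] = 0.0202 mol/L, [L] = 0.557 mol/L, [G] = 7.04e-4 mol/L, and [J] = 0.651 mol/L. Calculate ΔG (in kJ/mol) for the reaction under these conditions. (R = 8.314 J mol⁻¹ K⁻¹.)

ΔG = -6.44 kJ/mol

Q = [G]²·[M] / ([A]²·[L]²·[J]²) = (7.04e-4)²·(0.0202) / ((7.87e-4)²·(0.557)²·(0.651)²) = 0.123
ΔG = RT ln(Q/K) = (8.314 J mol⁻¹ K⁻¹)(700 K) × ln(0.123/0.372)
   = (5.820 kJ/mol)(-1.107) = -6.44 kJ/mol
ΔG < 0, so the forward reaction is spontaneous (proceeds forward).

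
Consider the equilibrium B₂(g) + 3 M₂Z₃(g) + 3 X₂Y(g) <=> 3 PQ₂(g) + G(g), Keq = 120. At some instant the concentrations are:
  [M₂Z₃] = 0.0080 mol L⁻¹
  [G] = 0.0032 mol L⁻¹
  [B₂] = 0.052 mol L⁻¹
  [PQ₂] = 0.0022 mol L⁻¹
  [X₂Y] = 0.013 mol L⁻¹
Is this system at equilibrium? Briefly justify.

Q = [PQ₂]³·[G] / ([B₂]·[M₂Z₃]³·[X₂Y]³) = (0.0022)³·(0.0032) / ((0.052)·(0.0080)³·(0.013)³) = 580
Q = 580 > Keq = 120: net reverse reaction.

no; Q > K, reaction proceeds in reverse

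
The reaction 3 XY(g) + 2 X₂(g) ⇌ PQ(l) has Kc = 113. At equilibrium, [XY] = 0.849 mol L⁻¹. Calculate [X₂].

[X₂] = 0.120 mol L⁻¹

(PQ is a pure liquid — omitted from Kc.)
At equilibrium, Kc = 1 / ([XY]³·[X₂]²) = 113.
1 / ((0.849)³·([X₂])²) = 113
[X₂]² = 0.0145 ⇒ [X₂] = 0.120 mol L⁻¹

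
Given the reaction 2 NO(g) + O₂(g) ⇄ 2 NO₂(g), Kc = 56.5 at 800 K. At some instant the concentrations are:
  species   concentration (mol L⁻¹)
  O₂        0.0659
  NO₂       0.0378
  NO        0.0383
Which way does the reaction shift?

toward products

Qc = [NO₂]² / ([NO]²·[O₂]) = (0.0378)² / ((0.0383)²·(0.0659)) = 14.8
Qc = 14.8 < Kc = 56.5, so the forward reaction proceeds.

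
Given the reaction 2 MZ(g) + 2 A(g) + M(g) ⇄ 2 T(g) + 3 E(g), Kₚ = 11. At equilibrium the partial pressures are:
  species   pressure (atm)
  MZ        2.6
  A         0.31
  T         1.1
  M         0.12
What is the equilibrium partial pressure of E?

At equilibrium, Kₚ = P(T)²·P(E)³ / (P(MZ)²·P(A)²·P(M)) = 11.
(1.1)²·(P(E))³ / ((2.6)²·(0.31)²·(0.12)) = 11
P(E)³ = 0.709 ⇒ P(E) = 0.89 atm

P(E) = 0.89 atm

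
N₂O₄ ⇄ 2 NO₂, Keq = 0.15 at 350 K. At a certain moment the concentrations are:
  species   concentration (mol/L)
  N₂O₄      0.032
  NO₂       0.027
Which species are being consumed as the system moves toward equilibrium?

N₂O₄ (reactants)

Q = [NO₂]² / [N₂O₄] = (0.027)² / (0.032) = 0.023
Q = 0.023 < Keq = 0.15: net forward reaction.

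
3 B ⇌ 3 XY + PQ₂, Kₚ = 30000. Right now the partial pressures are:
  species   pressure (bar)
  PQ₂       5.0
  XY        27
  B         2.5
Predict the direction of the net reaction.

Qₚ = P(XY)³·P(PQ₂) / P(B)³ = (27)³·(5.0) / (2.5)³ = 6300
Qₚ = 6300 < Kₚ = 30000, so the forward reaction proceeds.

in the forward direction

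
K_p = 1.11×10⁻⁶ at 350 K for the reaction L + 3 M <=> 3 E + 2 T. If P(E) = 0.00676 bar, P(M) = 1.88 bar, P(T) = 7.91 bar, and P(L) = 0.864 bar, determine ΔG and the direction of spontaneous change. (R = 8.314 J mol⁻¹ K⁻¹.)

Q_p = P(E)³·P(T)² / (P(L)·P(M)³) = (0.00676)³·(7.91)² / ((0.864)·(1.88)³) = 3.37×10⁻⁶
ΔG = RT ln(Q_p/K_p) = (8.314 J mol⁻¹ K⁻¹)(350 K) × ln(3.37×10⁻⁶/1.11×10⁻⁶)
   = (2.910 kJ/mol)(1.111) = 3.23 kJ/mol
ΔG > 0, so the forward reaction is non-spontaneous (proceeds in reverse).

ΔG = 3.23 kJ/mol; the forward reaction is non-spontaneous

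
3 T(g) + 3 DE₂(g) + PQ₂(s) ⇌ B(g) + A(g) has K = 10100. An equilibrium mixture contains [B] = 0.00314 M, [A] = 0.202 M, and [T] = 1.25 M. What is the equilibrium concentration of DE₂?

(PQ₂ is a pure solid — omitted from K.)
At equilibrium, K = [B]·[A] / ([T]³·[DE₂]³) = 10100.
(0.00314)·(0.202) / ((1.25)³·([DE₂])³) = 10100
[DE₂]³ = 3.22×10⁻⁸ ⇒ [DE₂] = 0.00318 M

[DE₂] = 0.00318 M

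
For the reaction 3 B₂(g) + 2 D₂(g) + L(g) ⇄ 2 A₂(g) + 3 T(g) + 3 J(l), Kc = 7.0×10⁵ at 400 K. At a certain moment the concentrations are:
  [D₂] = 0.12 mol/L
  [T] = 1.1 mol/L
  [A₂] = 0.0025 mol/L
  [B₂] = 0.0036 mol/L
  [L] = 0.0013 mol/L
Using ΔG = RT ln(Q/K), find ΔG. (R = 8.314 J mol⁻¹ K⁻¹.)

(J is a pure liquid — omitted from Qc.)
Qc = [A₂]²·[T]³ / ([B₂]³·[D₂]²·[L]) = (0.0025)²·(1.1)³ / ((0.0036)³·(0.12)²·(0.0013)) = 9.52×10⁶
ΔG = RT ln(Qc/Kc) = (8.314 J mol⁻¹ K⁻¹)(400 K) × ln(9.52×10⁶/7.0×10⁵)
   = (3.326 kJ/mol)(2.610) = 8.68 kJ/mol
ΔG > 0, so the forward reaction is non-spontaneous (proceeds in reverse).

ΔG = 8.68 kJ/mol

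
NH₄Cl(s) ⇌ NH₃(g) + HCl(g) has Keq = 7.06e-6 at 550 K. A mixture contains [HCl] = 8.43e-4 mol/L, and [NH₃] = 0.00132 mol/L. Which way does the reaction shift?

forward (toward products)

(NH₄Cl is a pure solid — omitted from Q.)
Q = [NH₃]·[HCl] = (0.00132)·(8.43e-4) = 1.11e-6
Q = 1.11e-6 < Keq = 7.06e-6, so the forward reaction proceeds.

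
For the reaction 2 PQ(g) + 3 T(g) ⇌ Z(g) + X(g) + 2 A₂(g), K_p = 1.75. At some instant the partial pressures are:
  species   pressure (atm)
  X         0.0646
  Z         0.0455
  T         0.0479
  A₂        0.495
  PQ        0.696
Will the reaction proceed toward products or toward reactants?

Q_p = P(Z)·P(X)·P(A₂)² / (P(PQ)²·P(T)³) = (0.0455)·(0.0646)·(0.495)² / ((0.696)²·(0.0479)³) = 13.5
Q_p = 13.5 > K_p = 1.75, so the reverse reaction proceeds.

reverse (toward reactants)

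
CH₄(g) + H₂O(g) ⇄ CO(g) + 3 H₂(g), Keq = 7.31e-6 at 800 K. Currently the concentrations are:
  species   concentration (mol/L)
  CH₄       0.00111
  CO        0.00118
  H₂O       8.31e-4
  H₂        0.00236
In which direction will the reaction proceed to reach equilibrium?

to the left

Q = [CO]·[H₂]³ / ([CH₄]·[H₂O]) = (0.00118)·(0.00236)³ / ((0.00111)·(8.31e-4)) = 1.68e-5
Q = 1.68e-5 > Keq = 7.31e-6, so the reverse reaction proceeds.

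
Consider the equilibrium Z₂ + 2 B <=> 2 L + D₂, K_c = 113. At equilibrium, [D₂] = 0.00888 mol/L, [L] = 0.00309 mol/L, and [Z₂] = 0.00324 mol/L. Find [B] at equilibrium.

At equilibrium, K_c = [L]²·[D₂] / ([Z₂]·[B]²) = 113.
(0.00309)²·(0.00888) / ((0.00324)·([B])²) = 113
[B]² = 2.32×10⁻⁷ ⇒ [B] = 4.81×10⁻⁴ mol/L

[B] = 4.81×10⁻⁴ mol/L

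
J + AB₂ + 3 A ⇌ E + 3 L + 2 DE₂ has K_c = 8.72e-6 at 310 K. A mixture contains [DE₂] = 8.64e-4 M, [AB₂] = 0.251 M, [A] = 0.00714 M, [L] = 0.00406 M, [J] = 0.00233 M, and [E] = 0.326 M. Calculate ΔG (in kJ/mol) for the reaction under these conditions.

Q_c = [E]·[L]³·[DE₂]² / ([J]·[AB₂]·[A]³) = (0.326)·(0.00406)³·(8.64e-4)² / ((0.00233)·(0.251)·(0.00714)³) = 7.65e-5
ΔG = RT ln(Q_c/K_c) = (8.314 J mol⁻¹ K⁻¹)(310 K) × ln(7.65e-5/8.72e-6)
   = (2.577 kJ/mol)(2.172) = 5.60 kJ/mol
ΔG > 0, so the forward reaction is non-spontaneous (proceeds in reverse).

ΔG = 5.60 kJ/mol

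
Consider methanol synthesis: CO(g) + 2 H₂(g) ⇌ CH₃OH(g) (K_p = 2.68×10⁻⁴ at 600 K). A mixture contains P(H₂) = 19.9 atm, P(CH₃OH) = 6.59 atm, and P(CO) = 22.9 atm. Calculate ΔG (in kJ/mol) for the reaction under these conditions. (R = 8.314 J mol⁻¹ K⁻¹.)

ΔG = 4.98 kJ/mol

Q_p = P(CH₃OH) / (P(CO)·P(H₂)²) = (6.59) / ((22.9)·(19.9)²) = 7.27×10⁻⁴
ΔG = RT ln(Q_p/K_p) = (8.314 J mol⁻¹ K⁻¹)(600 K) × ln(7.27×10⁻⁴/2.68×10⁻⁴)
   = (4.988 kJ/mol)(0.9979) = 4.98 kJ/mol
ΔG > 0, so the forward reaction is non-spontaneous (proceeds in reverse).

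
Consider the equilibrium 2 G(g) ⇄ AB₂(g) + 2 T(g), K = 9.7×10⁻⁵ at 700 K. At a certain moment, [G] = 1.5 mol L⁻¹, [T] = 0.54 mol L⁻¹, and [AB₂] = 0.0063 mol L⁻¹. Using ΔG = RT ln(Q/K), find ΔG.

ΔG = 12.4 kJ/mol

Q = [AB₂]·[T]² / [G]² = (0.0063)·(0.54)² / (1.5)² = 8.16×10⁻⁴
ΔG = RT ln(Q/K) = (8.314 J mol⁻¹ K⁻¹)(700 K) × ln(8.16×10⁻⁴/9.7×10⁻⁵)
   = (5.820 kJ/mol)(2.130) = 12.4 kJ/mol
ΔG > 0, so the forward reaction is non-spontaneous (proceeds in reverse).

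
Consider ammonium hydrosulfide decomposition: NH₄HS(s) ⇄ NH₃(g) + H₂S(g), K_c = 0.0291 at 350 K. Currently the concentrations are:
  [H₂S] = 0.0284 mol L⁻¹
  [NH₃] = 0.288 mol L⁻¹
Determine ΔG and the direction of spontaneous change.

(NH₄HS is a pure solid — omitted from Q_c.)
Q_c = [NH₃]·[H₂S] = (0.288)·(0.0284) = 0.00818
ΔG = RT ln(Q_c/K_c) = (8.314 J mol⁻¹ K⁻¹)(350 K) × ln(0.00818/0.0291)
   = (2.910 kJ/mol)(-1.269) = -3.69 kJ/mol
ΔG < 0, so the forward reaction is spontaneous (proceeds forward).

ΔG = -3.69 kJ/mol; the forward reaction is spontaneous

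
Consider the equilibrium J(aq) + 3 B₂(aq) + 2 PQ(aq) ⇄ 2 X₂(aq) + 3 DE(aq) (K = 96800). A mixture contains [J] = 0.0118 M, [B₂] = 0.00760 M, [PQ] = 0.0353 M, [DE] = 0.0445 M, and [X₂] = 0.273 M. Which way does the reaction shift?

reverse (toward reactants)

Q = [X₂]²·[DE]³ / ([J]·[B₂]³·[PQ]²) = (0.273)²·(0.0445)³ / ((0.0118)·(0.00760)³·(0.0353)²) = 1.02e6
Q = 1.02e6 > K = 96800, so the reverse reaction proceeds.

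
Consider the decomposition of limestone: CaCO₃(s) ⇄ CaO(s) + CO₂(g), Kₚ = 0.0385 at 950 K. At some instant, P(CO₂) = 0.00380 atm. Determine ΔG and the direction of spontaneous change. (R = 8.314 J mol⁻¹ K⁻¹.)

ΔG = -18.3 kJ/mol; the forward reaction is spontaneous

(CaCO₃, CaO are pure solids — omitted from Qₚ.)
Qₚ = P(CO₂) = 0.00380
ΔG = RT ln(Qₚ/Kₚ) = (8.314 J mol⁻¹ K⁻¹)(950 K) × ln(0.00380/0.0385)
   = (7.898 kJ/mol)(-2.316) = -18.3 kJ/mol
ΔG < 0, so the forward reaction is spontaneous (proceeds forward).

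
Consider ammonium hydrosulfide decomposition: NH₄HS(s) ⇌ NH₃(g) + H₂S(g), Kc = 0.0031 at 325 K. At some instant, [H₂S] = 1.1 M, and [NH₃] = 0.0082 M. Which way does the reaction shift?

(NH₄HS is a pure solid — omitted from Qc.)
Qc = [NH₃]·[H₂S] = (0.0082)·(1.1) = 0.0090
Qc = 0.0090 > Kc = 0.0031, so the reverse reaction proceeds.

to the left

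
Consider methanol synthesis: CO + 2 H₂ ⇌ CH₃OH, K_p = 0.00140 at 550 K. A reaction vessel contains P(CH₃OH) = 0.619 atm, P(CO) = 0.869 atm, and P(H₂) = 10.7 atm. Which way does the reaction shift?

to the left

Q_p = P(CH₃OH) / (P(CO)·P(H₂)²) = (0.619) / ((0.869)·(10.7)²) = 0.00622
Q_p = 0.00622 > K_p = 0.00140, so the reverse reaction proceeds.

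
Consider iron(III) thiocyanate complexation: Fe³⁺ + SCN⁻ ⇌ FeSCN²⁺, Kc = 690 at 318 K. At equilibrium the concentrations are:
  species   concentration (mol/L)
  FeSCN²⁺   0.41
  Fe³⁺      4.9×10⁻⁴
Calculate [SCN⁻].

[SCN⁻] = 1.2 mol/L

At equilibrium, Kc = [FeSCN²⁺] / ([Fe³⁺]·[SCN⁻]) = 690.
(0.41) / ((4.9×10⁻⁴)·([SCN⁻])) = 690
[SCN⁻] = 1.21 = 1.2 mol/L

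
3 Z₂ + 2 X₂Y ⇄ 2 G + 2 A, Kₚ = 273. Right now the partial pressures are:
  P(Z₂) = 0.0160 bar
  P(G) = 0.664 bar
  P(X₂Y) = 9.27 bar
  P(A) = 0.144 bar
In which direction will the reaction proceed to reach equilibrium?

in the forward direction

Qₚ = P(G)²·P(A)² / (P(Z₂)³·P(X₂Y)²) = (0.664)²·(0.144)² / ((0.0160)³·(9.27)²) = 26.0
Qₚ = 26.0 < Kₚ = 273, so the forward reaction proceeds.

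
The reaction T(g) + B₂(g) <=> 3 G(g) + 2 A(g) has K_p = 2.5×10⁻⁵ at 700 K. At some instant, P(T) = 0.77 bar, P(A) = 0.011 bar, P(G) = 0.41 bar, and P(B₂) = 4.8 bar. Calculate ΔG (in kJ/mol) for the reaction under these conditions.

Q_p = P(G)³·P(A)² / (P(T)·P(B₂)) = (0.41)³·(0.011)² / ((0.77)·(4.8)) = 2.26×10⁻⁶
ΔG = RT ln(Q_p/K_p) = (8.314 J mol⁻¹ K⁻¹)(700 K) × ln(2.26×10⁻⁶/2.5×10⁻⁵)
   = (5.820 kJ/mol)(-2.404) = -14.0 kJ/mol
ΔG < 0, so the forward reaction is spontaneous (proceeds forward).

ΔG = -14.0 kJ/mol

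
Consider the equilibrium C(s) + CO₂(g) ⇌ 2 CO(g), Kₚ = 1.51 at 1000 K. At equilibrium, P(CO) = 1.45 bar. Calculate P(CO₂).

(C is a pure solid — omitted from Kₚ.)
At equilibrium, Kₚ = P(CO)² / P(CO₂) = 1.51.
(1.45)² / (P(CO₂)) = 1.51
P(CO₂) = 1.39 bar

P(CO₂) = 1.39 bar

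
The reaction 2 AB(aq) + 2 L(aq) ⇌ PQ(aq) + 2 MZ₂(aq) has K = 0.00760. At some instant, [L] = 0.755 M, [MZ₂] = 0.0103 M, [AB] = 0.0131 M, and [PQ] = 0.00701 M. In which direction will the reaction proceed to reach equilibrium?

no net change (already at equilibrium)

Q = [PQ]·[MZ₂]² / ([AB]²·[L]²) = (0.00701)·(0.0103)² / ((0.0131)²·(0.755)²) = 0.00760
Q = 0.00760 = K, so the system is already at equilibrium.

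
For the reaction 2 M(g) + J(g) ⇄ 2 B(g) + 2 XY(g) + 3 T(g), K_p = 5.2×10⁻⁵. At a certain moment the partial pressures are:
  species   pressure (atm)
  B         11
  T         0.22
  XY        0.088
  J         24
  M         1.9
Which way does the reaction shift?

Q_p = P(B)²·P(XY)²·P(T)³ / (P(M)²·P(J)) = (11)²·(0.088)²·(0.22)³ / ((1.9)²·(24)) = 1.2×10⁻⁴
Q_p = 1.2×10⁻⁴ > K_p = 5.2×10⁻⁵, so the reverse reaction proceeds.

to the left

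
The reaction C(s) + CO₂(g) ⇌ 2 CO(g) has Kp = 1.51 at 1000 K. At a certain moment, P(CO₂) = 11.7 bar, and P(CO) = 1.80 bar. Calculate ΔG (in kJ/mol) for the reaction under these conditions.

ΔG = -14.1 kJ/mol

(C is a pure solid — omitted from Qp.)
Qp = P(CO)² / P(CO₂) = (1.80)² / (11.7) = 0.277
ΔG = RT ln(Qp/Kp) = (8.314 J mol⁻¹ K⁻¹)(1000 K) × ln(0.277/1.51)
   = (8.314 kJ/mol)(-1.696) = -14.1 kJ/mol
ΔG < 0, so the forward reaction is spontaneous (proceeds forward).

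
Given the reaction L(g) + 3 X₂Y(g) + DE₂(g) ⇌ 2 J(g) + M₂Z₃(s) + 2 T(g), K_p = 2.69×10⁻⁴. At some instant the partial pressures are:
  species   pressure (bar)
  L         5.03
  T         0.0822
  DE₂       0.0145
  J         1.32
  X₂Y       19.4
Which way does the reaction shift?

toward products

(M₂Z₃ is a pure solid — omitted from Q_p.)
Q_p = P(J)²·P(T)² / (P(L)·P(X₂Y)³·P(DE₂)) = (1.32)²·(0.0822)² / ((5.03)·(19.4)³·(0.0145)) = 2.21×10⁻⁵
Q_p = 2.21×10⁻⁵ < K_p = 2.69×10⁻⁴, so the forward reaction proceeds.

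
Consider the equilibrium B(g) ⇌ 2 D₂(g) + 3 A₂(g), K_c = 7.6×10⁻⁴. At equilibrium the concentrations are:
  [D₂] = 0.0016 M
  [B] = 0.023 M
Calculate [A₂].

[A₂] = 1.9 M

At equilibrium, K_c = [D₂]²·[A₂]³ / [B] = 7.6×10⁻⁴.
(0.0016)²·([A₂])³ / (0.023) = 7.6×10⁻⁴
[A₂]³ = 6.83 ⇒ [A₂] = 1.9 M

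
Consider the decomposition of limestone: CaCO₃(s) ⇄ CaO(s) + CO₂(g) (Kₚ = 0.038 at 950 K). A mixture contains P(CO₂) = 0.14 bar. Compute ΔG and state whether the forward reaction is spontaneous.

ΔG = 10.3 kJ/mol; the forward reaction is non-spontaneous

(CaCO₃, CaO are pure solids — omitted from Qₚ.)
Qₚ = P(CO₂) = 0.140
ΔG = RT ln(Qₚ/Kₚ) = (8.314 J mol⁻¹ K⁻¹)(950 K) × ln(0.140/0.038)
   = (7.898 kJ/mol)(1.304) = 10.3 kJ/mol
ΔG > 0, so the forward reaction is non-spontaneous (proceeds in reverse).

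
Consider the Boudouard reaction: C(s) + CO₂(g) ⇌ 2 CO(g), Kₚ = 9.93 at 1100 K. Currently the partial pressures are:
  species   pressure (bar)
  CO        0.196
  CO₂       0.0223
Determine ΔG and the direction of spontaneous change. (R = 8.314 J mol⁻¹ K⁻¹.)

ΔG = -16.0 kJ/mol; the forward reaction is spontaneous

(C is a pure solid — omitted from Qₚ.)
Qₚ = P(CO)² / P(CO₂) = (0.196)² / (0.0223) = 1.72
ΔG = RT ln(Qₚ/Kₚ) = (8.314 J mol⁻¹ K⁻¹)(1100 K) × ln(1.72/9.93)
   = (9.145 kJ/mol)(-1.753) = -16.0 kJ/mol
ΔG < 0, so the forward reaction is spontaneous (proceeds forward).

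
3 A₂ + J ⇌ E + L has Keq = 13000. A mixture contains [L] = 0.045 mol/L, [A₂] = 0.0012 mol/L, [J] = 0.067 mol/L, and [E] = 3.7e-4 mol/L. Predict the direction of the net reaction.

Q = [E]·[L] / ([A₂]³·[J]) = (3.7e-4)·(0.045) / ((0.0012)³·(0.067)) = 1.4e5
Q = 1.4e5 > Keq = 13000, so the reverse reaction proceeds.

to the left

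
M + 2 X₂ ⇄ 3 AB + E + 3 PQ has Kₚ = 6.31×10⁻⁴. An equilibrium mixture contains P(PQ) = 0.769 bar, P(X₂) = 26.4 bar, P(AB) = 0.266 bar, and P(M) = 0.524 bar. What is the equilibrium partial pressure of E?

P(E) = 26.9 bar

At equilibrium, Kₚ = P(AB)³·P(E)·P(PQ)³ / (P(M)·P(X₂)²) = 6.31×10⁻⁴.
(0.266)³·(P(E))·(0.769)³ / ((0.524)·(26.4)²) = 6.31×10⁻⁴
P(E) = 26.9 bar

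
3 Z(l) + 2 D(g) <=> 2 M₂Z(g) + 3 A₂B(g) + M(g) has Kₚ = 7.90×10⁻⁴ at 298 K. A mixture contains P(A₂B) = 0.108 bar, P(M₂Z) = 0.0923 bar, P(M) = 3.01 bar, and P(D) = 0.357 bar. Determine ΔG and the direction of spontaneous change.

(Z is a pure liquid — omitted from Qₚ.)
Qₚ = P(M₂Z)²·P(A₂B)³·P(M) / P(D)² = (0.0923)²·(0.108)³·(3.01) / (0.357)² = 2.53×10⁻⁴
ΔG = RT ln(Qₚ/Kₚ) = (8.314 J mol⁻¹ K⁻¹)(298 K) × ln(2.53×10⁻⁴/7.90×10⁻⁴)
   = (2.478 kJ/mol)(-1.139) = -2.82 kJ/mol
ΔG < 0, so the forward reaction is spontaneous (proceeds forward).

ΔG = -2.82 kJ/mol; the forward reaction is spontaneous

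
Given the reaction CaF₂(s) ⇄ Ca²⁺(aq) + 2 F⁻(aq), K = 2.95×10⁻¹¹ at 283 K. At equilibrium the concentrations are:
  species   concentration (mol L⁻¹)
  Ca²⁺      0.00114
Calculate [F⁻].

(CaF₂ is a pure solid — omitted from K.)
At equilibrium, K = [Ca²⁺]·[F⁻]² = 2.95×10⁻¹¹.
(0.00114)·([F⁻])² = 2.95×10⁻¹¹
[F⁻]² = 2.59×10⁻⁸ ⇒ [F⁻] = 1.61×10⁻⁴ mol L⁻¹

[F⁻] = 1.61×10⁻⁴ mol L⁻¹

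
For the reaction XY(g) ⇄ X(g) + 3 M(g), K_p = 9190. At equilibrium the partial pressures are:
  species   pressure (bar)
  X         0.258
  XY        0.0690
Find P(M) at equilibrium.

At equilibrium, K_p = P(X)·P(M)³ / P(XY) = 9190.
(0.258)·(P(M))³ / (0.0690) = 9190
P(M)³ = 2460 ⇒ P(M) = 13.5 bar

P(M) = 13.5 bar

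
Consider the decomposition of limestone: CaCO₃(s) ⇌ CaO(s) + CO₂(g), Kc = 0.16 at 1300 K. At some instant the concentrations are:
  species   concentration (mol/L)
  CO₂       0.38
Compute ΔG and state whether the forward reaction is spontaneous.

(CaCO₃, CaO are pure solids — omitted from Qc.)
Qc = [CO₂] = 0.380
ΔG = RT ln(Qc/Kc) = (8.314 J mol⁻¹ K⁻¹)(1300 K) × ln(0.380/0.16)
   = (10.81 kJ/mol)(0.8650) = 9.35 kJ/mol
ΔG > 0, so the forward reaction is non-spontaneous (proceeds in reverse).

ΔG = 9.35 kJ/mol; the forward reaction is non-spontaneous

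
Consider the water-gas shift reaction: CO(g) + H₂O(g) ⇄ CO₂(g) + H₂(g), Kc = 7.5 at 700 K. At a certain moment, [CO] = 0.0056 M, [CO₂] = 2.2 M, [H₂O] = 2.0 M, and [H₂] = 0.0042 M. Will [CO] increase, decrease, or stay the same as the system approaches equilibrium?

decrease

Qc = [CO₂]·[H₂] / ([CO]·[H₂O]) = (2.2)·(0.0042) / ((0.0056)·(2.0)) = 0.83
Qc = 0.83 < Kc = 7.5: net forward reaction.
CO is a reactant, so it decreases.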